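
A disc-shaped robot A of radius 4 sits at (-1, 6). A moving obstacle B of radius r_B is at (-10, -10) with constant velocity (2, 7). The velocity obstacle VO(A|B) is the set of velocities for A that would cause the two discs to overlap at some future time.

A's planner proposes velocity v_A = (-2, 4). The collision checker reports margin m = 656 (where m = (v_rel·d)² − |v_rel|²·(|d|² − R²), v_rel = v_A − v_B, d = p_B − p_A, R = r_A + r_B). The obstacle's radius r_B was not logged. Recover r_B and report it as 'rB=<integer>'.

m = 656
d = (-9, -16);  v_rel = (-4, -3),  |v_rel|² = 25
v_rel×d = (-4)·(-16) − (-3)·(-9) = 37
since m = R²·25 − 37²:  R² = (1369 + 656) / 25 = 81
R = √81 = 9  ⇒  r_B = 9 − 4 = 5

rB=5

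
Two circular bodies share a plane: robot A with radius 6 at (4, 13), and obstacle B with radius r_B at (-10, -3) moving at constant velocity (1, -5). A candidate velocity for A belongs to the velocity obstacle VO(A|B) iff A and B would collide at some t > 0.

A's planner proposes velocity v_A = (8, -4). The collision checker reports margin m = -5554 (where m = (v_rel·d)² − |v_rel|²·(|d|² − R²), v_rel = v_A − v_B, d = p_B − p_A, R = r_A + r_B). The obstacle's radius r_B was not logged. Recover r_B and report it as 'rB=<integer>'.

m = -5554
d = (-14, -16);  v_rel = (7, 1),  |v_rel|² = 50
v_rel×d = (7)·(-16) − (1)·(-14) = -98
since m = R²·50 − (-98)²:  R² = (9604 + -5554) / 50 = 81
R = √81 = 9  ⇒  r_B = 9 − 6 = 3

rB=3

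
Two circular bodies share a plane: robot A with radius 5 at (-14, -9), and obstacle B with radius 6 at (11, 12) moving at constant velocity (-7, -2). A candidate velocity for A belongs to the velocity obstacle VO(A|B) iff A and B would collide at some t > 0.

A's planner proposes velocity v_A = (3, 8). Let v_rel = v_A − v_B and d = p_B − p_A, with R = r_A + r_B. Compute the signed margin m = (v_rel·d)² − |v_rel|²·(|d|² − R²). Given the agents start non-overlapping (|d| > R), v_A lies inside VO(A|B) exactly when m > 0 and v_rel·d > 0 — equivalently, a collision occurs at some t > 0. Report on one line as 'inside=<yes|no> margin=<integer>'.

d = (25, 21),  |d|² = 1066;  R = 5+6 = 11,  c = 1066−11² = 945
v_rel = (10, 10),  |v_rel|² = 200;  v_rel·d = (10)·(25) + (10)·(21) = 460
200·t² − 920·t + 945 = 0  ⇒  m = 460² − 200·945 = 22600
m = 22600 > 0,  v_rel·d = 460 > 0  ⇒  inside

inside=yes margin=22600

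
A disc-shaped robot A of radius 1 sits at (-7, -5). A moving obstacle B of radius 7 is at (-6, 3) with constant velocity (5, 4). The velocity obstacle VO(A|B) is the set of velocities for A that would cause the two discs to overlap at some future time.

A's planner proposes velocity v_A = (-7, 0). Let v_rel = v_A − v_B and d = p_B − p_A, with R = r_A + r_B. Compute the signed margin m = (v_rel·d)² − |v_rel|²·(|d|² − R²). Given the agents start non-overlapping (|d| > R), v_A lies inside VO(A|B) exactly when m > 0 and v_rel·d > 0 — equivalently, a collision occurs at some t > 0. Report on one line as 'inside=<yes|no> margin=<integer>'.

d = (1, 8),  |d|² = 65;  R = 1+7 = 8,  c = 65−8² = 1
v_rel = (-12, -4),  |v_rel|² = 160;  v_rel·d = (-12)·(1) + (-4)·(8) = -44
160·t² + 88·t + 1 = 0  ⇒  m = (-44)² − 160·1 = 1776
m = 1776 > 0,  v_rel·d = -44 < 0  ⇒  outside

inside=no margin=1776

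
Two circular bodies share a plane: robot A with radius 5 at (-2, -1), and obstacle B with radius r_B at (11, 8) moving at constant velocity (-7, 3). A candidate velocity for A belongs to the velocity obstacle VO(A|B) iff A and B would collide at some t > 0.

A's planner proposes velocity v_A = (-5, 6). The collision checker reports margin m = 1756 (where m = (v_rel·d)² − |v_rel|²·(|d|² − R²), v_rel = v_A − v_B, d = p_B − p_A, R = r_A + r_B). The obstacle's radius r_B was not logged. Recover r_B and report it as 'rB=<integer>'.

m = 1756
d = (13, 9);  v_rel = (2, 3),  |v_rel|² = 13
v_rel×d = (2)·(9) − (3)·(13) = -21
since m = R²·13 − (-21)²:  R² = (441 + 1756) / 13 = 169
R = √169 = 13  ⇒  r_B = 13 − 5 = 8

rB=8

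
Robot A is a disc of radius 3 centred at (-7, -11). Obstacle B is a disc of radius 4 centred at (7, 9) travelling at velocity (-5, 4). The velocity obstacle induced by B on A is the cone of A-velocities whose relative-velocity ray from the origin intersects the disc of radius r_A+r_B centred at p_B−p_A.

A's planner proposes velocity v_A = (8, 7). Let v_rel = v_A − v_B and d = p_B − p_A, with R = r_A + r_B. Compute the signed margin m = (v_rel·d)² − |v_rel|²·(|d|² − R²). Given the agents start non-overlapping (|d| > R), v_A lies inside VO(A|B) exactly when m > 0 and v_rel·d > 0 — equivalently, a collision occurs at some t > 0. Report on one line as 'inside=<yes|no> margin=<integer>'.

d = (14, 20),  |d|² = 596;  R = 3+4 = 7,  c = 596−7² = 547
v_rel = (13, 3),  |v_rel|² = 178;  v_rel·d = (13)·(14) + (3)·(20) = 242
178·t² − 484·t + 547 = 0  ⇒  m = 242² − 178·547 = -38802
m = -38802 < 0,  v_rel·d = 242 > 0  ⇒  outside

inside=no margin=-38802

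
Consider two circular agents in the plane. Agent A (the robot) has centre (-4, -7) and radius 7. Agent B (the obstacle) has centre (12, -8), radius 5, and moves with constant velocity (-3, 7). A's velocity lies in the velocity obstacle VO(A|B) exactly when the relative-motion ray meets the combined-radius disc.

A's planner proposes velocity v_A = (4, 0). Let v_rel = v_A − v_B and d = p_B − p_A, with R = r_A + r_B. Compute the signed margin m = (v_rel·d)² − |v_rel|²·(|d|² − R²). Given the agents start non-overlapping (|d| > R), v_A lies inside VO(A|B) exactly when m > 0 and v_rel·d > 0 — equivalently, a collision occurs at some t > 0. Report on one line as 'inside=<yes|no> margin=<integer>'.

d = (16, -1),  |d|² = 257;  R = 7+5 = 12,  c = 257−12² = 113
v_rel = (7, -7),  |v_rel|² = 98;  v_rel·d = (7)·(16) + (-7)·(-1) = 119
98·t² − 238·t + 113 = 0  ⇒  m = 119² − 98·113 = 3087
m = 3087 > 0,  v_rel·d = 119 > 0  ⇒  inside

inside=yes margin=3087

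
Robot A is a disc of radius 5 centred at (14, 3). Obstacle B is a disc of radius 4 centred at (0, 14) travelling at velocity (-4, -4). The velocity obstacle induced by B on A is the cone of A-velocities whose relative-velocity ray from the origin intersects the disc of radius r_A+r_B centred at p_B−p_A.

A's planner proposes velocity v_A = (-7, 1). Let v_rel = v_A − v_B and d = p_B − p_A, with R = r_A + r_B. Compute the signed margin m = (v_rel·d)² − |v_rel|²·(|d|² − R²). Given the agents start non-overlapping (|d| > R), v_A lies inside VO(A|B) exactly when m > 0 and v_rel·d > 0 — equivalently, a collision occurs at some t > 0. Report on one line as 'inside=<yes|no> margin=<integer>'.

d = (-14, 11),  |d|² = 317;  R = 5+4 = 9,  c = 317−9² = 236
v_rel = (-3, 5),  |v_rel|² = 34;  v_rel·d = (-3)·(-14) + (5)·(11) = 97
34·t² − 194·t + 236 = 0  ⇒  m = 97² − 34·236 = 1385
m = 1385 > 0,  v_rel·d = 97 > 0  ⇒  inside

inside=yes margin=1385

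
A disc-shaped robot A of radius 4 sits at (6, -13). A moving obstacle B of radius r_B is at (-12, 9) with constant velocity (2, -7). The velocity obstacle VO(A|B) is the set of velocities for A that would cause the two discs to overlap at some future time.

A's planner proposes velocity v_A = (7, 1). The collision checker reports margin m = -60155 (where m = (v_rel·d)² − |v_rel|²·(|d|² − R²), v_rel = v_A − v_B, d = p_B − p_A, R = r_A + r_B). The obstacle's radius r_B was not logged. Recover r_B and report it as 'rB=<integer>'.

m = -60155
d = (-18, 22);  v_rel = (5, 8),  |v_rel|² = 89
v_rel×d = (5)·(22) − (8)·(-18) = 254
since m = R²·89 − 254²:  R² = (64516 + -60155) / 89 = 49
R = √49 = 7  ⇒  r_B = 7 − 4 = 3

rB=3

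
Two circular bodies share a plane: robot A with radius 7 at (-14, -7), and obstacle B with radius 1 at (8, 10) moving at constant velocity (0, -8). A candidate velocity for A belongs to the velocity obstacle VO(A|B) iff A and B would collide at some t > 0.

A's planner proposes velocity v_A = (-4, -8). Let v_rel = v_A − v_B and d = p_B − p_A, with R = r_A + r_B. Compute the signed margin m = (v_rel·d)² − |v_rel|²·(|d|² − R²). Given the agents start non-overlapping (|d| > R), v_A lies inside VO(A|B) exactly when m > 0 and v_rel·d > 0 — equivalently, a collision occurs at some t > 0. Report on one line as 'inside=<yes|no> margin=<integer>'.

d = (22, 17),  |d|² = 773;  R = 7+1 = 8,  c = 773−8² = 709
v_rel = (-4, 0),  |v_rel|² = 16;  v_rel·d = (-4)·(22) + (0)·(17) = -88
16·t² + 176·t + 709 = 0  ⇒  m = (-88)² − 16·709 = -3600
m = -3600 < 0,  v_rel·d = -88 < 0  ⇒  outside

inside=no margin=-3600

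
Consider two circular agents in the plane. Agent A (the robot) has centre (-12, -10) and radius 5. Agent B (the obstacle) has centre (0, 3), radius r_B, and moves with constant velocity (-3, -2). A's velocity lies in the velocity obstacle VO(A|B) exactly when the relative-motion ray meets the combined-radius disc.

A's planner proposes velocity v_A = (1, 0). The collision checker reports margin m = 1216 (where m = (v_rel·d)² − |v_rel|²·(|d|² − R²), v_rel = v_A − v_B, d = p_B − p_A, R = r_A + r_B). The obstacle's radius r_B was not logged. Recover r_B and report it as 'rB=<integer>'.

m = 1216
d = (12, 13);  v_rel = (4, 2),  |v_rel|² = 20
v_rel×d = (4)·(13) − (2)·(12) = 28
since m = R²·20 − 28²:  R² = (784 + 1216) / 20 = 100
R = √100 = 10  ⇒  r_B = 10 − 5 = 5

rB=5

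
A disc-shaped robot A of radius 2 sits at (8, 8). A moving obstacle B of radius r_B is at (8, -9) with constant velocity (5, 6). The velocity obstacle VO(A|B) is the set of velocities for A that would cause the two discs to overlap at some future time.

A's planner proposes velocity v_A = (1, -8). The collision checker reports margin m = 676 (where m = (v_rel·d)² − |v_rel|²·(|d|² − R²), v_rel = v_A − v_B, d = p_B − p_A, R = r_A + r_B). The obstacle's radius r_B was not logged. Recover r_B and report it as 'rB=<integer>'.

m = 676
d = (0, -17);  v_rel = (-4, -14),  |v_rel|² = 212
v_rel×d = (-4)·(-17) − (-14)·(0) = 68
since m = R²·212 − 68²:  R² = (4624 + 676) / 212 = 25
R = √25 = 5  ⇒  r_B = 5 − 2 = 3

rB=3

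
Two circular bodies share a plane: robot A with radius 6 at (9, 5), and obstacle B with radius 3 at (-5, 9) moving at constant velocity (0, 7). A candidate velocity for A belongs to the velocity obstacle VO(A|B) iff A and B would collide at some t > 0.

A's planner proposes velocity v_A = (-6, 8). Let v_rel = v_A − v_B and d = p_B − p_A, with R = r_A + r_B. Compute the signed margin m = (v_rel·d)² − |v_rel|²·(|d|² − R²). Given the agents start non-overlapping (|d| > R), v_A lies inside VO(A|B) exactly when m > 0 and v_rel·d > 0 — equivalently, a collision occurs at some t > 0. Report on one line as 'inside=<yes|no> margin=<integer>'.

d = (-14, 4),  |d|² = 212;  R = 6+3 = 9,  c = 212−9² = 131
v_rel = (-6, 1),  |v_rel|² = 37;  v_rel·d = (-6)·(-14) + (1)·(4) = 88
37·t² − 176·t + 131 = 0  ⇒  m = 88² − 37·131 = 2897
m = 2897 > 0,  v_rel·d = 88 > 0  ⇒  inside

inside=yes margin=2897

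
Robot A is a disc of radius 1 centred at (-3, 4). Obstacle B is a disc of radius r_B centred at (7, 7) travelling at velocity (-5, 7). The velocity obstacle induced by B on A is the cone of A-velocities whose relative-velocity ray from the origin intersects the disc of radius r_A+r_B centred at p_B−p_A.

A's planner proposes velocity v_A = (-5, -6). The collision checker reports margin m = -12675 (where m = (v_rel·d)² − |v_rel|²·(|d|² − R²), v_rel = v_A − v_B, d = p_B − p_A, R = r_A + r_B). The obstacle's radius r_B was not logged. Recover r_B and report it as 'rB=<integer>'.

m = -12675
d = (10, 3);  v_rel = (0, -13),  |v_rel|² = 169
v_rel×d = (0)·(3) − (-13)·(10) = 130
since m = R²·169 − 130²:  R² = (16900 + -12675) / 169 = 25
R = √25 = 5  ⇒  r_B = 5 − 1 = 4

rB=4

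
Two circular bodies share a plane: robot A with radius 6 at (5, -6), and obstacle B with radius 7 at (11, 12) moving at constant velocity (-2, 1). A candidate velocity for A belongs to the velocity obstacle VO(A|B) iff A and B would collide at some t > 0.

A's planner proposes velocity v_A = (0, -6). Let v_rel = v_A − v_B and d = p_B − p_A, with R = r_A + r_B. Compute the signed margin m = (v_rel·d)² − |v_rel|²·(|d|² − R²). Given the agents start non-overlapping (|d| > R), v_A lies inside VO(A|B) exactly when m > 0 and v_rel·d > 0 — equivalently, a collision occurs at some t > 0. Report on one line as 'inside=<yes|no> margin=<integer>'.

d = (6, 18),  |d|² = 360;  R = 6+7 = 13,  c = 360−13² = 191
v_rel = (2, -7),  |v_rel|² = 53;  v_rel·d = (2)·(6) + (-7)·(18) = -114
53·t² + 228·t + 191 = 0  ⇒  m = (-114)² − 53·191 = 2873
m = 2873 > 0,  v_rel·d = -114 < 0  ⇒  outside

inside=no margin=2873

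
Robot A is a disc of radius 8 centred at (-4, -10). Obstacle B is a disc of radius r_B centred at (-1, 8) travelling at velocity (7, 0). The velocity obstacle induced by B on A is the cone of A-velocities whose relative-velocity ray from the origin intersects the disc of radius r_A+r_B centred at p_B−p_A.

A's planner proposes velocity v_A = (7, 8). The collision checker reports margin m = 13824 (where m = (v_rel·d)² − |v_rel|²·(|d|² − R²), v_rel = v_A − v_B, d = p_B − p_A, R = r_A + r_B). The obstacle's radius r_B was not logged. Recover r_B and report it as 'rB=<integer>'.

m = 13824
d = (3, 18);  v_rel = (0, 8),  |v_rel|² = 64
v_rel×d = (0)·(18) − (8)·(3) = -24
since m = R²·64 − (-24)²:  R² = (576 + 13824) / 64 = 225
R = √225 = 15  ⇒  r_B = 15 − 8 = 7

rB=7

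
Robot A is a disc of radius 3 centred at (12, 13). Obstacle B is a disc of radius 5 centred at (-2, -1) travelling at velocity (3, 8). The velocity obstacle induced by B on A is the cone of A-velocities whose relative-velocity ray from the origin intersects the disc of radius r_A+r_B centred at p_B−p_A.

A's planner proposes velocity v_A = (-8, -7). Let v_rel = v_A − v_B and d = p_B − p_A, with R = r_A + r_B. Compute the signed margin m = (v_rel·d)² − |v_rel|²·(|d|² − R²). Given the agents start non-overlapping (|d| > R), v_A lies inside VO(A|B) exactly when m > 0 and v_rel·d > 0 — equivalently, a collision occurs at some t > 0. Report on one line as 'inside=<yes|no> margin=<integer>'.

d = (-14, -14),  |d|² = 392;  R = 3+5 = 8,  c = 392−8² = 328
v_rel = (-11, -15),  |v_rel|² = 346;  v_rel·d = (-11)·(-14) + (-15)·(-14) = 364
346·t² − 728·t + 328 = 0  ⇒  m = 364² − 346·328 = 19008
m = 19008 > 0,  v_rel·d = 364 > 0  ⇒  inside

inside=yes margin=19008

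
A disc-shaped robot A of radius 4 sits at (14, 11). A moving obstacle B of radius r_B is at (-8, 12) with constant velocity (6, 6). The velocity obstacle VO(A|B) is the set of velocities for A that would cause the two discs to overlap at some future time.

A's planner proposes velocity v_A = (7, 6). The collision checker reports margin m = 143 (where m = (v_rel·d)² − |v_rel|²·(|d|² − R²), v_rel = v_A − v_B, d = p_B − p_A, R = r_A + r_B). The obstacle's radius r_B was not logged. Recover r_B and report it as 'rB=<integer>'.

m = 143
d = (-22, 1);  v_rel = (1, 0),  |v_rel|² = 1
v_rel×d = (1)·(1) − (0)·(-22) = 1
since m = R²·1 − 1²:  R² = (1 + 143) / 1 = 144
R = √144 = 12  ⇒  r_B = 12 − 4 = 8

rB=8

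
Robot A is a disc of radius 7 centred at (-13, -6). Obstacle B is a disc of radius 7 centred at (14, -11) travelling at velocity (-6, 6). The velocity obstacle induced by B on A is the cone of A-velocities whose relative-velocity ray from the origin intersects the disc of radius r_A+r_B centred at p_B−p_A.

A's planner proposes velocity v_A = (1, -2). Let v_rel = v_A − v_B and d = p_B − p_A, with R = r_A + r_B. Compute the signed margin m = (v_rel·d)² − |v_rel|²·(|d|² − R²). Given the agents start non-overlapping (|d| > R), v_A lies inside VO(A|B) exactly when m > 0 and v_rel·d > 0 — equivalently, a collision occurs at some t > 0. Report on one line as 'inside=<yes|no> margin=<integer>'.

d = (27, -5),  |d|² = 754;  R = 7+7 = 14,  c = 754−14² = 558
v_rel = (7, -8),  |v_rel|² = 113;  v_rel·d = (7)·(27) + (-8)·(-5) = 229
113·t² − 458·t + 558 = 0  ⇒  m = 229² − 113·558 = -10613
m = -10613 < 0,  v_rel·d = 229 > 0  ⇒  outside

inside=no margin=-10613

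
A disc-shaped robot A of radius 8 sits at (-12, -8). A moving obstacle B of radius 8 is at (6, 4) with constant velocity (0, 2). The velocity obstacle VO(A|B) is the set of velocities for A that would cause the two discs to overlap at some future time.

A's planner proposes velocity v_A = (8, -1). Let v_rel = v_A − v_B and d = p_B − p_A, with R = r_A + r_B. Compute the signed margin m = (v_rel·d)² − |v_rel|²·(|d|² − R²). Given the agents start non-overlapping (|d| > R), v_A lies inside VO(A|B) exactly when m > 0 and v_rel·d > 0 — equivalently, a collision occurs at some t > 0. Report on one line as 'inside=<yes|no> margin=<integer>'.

d = (18, 12),  |d|² = 468;  R = 8+8 = 16,  c = 468−16² = 212
v_rel = (8, -3),  |v_rel|² = 73;  v_rel·d = (8)·(18) + (-3)·(12) = 108
73·t² − 216·t + 212 = 0  ⇒  m = 108² − 73·212 = -3812
m = -3812 < 0,  v_rel·d = 108 > 0  ⇒  outside

inside=no margin=-3812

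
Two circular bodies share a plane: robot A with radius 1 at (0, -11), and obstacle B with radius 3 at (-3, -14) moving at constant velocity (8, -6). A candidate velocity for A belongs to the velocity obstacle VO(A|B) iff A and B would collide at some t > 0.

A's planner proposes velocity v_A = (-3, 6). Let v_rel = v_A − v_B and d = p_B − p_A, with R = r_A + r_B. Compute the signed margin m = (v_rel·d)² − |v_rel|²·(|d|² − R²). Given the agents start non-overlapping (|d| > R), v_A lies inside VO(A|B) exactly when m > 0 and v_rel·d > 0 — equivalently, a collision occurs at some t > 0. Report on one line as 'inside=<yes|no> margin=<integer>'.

d = (-3, -3),  |d|² = 18;  R = 1+3 = 4,  c = 18−4² = 2
v_rel = (-11, 12),  |v_rel|² = 265;  v_rel·d = (-11)·(-3) + (12)·(-3) = -3
265·t² + 6·t + 2 = 0  ⇒  m = (-3)² − 265·2 = -521
m = -521 < 0,  v_rel·d = -3 < 0  ⇒  outside

inside=no margin=-521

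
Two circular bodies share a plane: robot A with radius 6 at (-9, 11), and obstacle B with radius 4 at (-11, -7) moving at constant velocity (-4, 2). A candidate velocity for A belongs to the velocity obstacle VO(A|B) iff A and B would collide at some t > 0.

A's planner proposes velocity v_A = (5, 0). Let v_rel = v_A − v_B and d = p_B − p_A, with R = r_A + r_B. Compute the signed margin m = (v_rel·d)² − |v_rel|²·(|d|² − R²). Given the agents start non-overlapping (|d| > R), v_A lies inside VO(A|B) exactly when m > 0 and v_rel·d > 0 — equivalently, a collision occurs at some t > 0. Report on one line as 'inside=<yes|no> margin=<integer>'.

d = (-2, -18),  |d|² = 328;  R = 6+4 = 10,  c = 328−10² = 228
v_rel = (9, -2),  |v_rel|² = 85;  v_rel·d = (9)·(-2) + (-2)·(-18) = 18
85·t² − 36·t + 228 = 0  ⇒  m = 18² − 85·228 = -19056
m = -19056 < 0,  v_rel·d = 18 > 0  ⇒  outside

inside=no margin=-19056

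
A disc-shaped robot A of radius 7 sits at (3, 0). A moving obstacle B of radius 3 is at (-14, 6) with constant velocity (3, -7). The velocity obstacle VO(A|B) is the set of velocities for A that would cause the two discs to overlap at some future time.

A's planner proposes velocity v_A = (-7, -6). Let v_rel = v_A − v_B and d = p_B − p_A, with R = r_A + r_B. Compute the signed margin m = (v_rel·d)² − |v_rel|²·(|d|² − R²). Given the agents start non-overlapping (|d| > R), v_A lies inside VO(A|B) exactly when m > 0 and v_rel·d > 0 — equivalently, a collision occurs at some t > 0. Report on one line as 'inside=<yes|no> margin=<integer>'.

d = (-17, 6),  |d|² = 325;  R = 7+3 = 10,  c = 325−10² = 225
v_rel = (-10, 1),  |v_rel|² = 101;  v_rel·d = (-10)·(-17) + (1)·(6) = 176
101·t² − 352·t + 225 = 0  ⇒  m = 176² − 101·225 = 8251
m = 8251 > 0,  v_rel·d = 176 > 0  ⇒  inside

inside=yes margin=8251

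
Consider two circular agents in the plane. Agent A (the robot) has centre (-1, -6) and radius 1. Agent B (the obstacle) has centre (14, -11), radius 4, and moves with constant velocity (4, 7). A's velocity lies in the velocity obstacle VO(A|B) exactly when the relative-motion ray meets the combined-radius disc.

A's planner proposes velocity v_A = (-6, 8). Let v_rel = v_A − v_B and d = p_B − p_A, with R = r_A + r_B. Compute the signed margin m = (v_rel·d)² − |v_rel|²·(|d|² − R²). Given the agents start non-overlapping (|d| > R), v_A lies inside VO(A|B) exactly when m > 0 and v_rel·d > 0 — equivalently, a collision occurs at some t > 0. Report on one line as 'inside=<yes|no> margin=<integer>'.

d = (15, -5),  |d|² = 250;  R = 1+4 = 5,  c = 250−5² = 225
v_rel = (-10, 1),  |v_rel|² = 101;  v_rel·d = (-10)·(15) + (1)·(-5) = -155
101·t² + 310·t + 225 = 0  ⇒  m = (-155)² − 101·225 = 1300
m = 1300 > 0,  v_rel·d = -155 < 0  ⇒  outside

inside=no margin=1300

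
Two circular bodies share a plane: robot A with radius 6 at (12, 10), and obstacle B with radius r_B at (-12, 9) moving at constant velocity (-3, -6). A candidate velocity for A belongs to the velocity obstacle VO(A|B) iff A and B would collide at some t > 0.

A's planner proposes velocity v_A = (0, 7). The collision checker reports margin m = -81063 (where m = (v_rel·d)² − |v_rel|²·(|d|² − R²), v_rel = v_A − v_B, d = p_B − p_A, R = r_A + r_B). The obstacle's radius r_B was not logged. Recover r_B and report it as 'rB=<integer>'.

m = -81063
d = (-24, -1);  v_rel = (3, 13),  |v_rel|² = 178
v_rel×d = (3)·(-1) − (13)·(-24) = 309
since m = R²·178 − 309²:  R² = (95481 + -81063) / 178 = 81
R = √81 = 9  ⇒  r_B = 9 − 6 = 3

rB=3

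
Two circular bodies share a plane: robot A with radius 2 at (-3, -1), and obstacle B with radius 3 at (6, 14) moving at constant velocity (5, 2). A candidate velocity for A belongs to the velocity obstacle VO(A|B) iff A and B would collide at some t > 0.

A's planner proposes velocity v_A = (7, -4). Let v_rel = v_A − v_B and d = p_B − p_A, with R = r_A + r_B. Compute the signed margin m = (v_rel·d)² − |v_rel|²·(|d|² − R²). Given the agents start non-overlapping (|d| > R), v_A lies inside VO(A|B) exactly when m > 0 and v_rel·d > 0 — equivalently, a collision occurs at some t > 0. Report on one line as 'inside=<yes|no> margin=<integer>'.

d = (9, 15),  |d|² = 306;  R = 2+3 = 5,  c = 306−5² = 281
v_rel = (2, -6),  |v_rel|² = 40;  v_rel·d = (2)·(9) + (-6)·(15) = -72
40·t² + 144·t + 281 = 0  ⇒  m = (-72)² − 40·281 = -6056
m = -6056 < 0,  v_rel·d = -72 < 0  ⇒  outside

inside=no margin=-6056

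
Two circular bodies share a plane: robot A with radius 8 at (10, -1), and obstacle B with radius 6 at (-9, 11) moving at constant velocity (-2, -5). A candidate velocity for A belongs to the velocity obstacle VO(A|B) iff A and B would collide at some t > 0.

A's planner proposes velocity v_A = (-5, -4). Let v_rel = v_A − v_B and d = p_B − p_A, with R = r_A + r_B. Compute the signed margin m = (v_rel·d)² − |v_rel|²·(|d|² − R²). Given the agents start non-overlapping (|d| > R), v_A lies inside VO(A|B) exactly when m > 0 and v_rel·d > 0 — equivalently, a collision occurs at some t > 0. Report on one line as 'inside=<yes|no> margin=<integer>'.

d = (-19, 12),  |d|² = 505;  R = 8+6 = 14,  c = 505−14² = 309
v_rel = (-3, 1),  |v_rel|² = 10;  v_rel·d = (-3)·(-19) + (1)·(12) = 69
10·t² − 138·t + 309 = 0  ⇒  m = 69² − 10·309 = 1671
m = 1671 > 0,  v_rel·d = 69 > 0  ⇒  inside

inside=yes margin=1671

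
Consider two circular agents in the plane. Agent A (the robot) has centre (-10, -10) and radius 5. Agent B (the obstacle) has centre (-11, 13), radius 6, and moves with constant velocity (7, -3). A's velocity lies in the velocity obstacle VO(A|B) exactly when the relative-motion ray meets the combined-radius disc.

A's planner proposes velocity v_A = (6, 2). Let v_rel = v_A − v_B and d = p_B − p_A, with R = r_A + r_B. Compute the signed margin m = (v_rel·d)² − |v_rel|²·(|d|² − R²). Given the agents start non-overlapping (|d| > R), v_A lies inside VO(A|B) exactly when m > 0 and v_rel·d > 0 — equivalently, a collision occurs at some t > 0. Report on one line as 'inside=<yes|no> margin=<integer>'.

d = (-1, 23),  |d|² = 530;  R = 5+6 = 11,  c = 530−11² = 409
v_rel = (-1, 5),  |v_rel|² = 26;  v_rel·d = (-1)·(-1) + (5)·(23) = 116
26·t² − 232·t + 409 = 0  ⇒  m = 116² − 26·409 = 2822
m = 2822 > 0,  v_rel·d = 116 > 0  ⇒  inside

inside=yes margin=2822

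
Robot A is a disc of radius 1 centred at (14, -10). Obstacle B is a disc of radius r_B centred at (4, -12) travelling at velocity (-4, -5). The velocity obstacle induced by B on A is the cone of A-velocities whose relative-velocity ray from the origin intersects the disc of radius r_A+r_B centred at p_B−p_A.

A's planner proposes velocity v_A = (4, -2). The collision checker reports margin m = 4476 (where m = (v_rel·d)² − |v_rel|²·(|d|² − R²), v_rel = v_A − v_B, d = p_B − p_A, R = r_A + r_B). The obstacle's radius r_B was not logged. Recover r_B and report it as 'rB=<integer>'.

m = 4476
d = (-10, -2);  v_rel = (8, 3),  |v_rel|² = 73
v_rel×d = (8)·(-2) − (3)·(-10) = 14
since m = R²·73 − 14²:  R² = (196 + 4476) / 73 = 64
R = √64 = 8  ⇒  r_B = 8 − 1 = 7

rB=7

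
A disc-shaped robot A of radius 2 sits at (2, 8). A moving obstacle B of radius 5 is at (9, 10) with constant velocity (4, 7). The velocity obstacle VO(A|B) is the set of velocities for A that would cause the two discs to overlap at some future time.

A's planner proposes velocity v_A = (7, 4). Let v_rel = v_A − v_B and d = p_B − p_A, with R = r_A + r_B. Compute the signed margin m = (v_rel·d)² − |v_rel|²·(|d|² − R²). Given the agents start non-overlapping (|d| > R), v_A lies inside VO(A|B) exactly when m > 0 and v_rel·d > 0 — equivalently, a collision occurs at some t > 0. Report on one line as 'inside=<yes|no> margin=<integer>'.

d = (7, 2),  |d|² = 53;  R = 2+5 = 7,  c = 53−7² = 4
v_rel = (3, -3),  |v_rel|² = 18;  v_rel·d = (3)·(7) + (-3)·(2) = 15
18·t² − 30·t + 4 = 0  ⇒  m = 15² − 18·4 = 153
m = 153 > 0,  v_rel·d = 15 > 0  ⇒  inside

inside=yes margin=153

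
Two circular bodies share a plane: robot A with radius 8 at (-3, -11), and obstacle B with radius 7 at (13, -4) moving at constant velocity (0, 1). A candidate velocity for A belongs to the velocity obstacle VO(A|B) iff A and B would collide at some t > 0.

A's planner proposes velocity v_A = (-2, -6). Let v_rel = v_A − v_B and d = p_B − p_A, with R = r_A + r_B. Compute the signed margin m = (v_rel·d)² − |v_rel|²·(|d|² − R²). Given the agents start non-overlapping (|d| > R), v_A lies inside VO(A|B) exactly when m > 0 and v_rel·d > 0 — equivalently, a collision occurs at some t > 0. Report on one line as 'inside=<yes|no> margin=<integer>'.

d = (16, 7),  |d|² = 305;  R = 8+7 = 15,  c = 305−15² = 80
v_rel = (-2, -7),  |v_rel|² = 53;  v_rel·d = (-2)·(16) + (-7)·(7) = -81
53·t² + 162·t + 80 = 0  ⇒  m = (-81)² − 53·80 = 2321
m = 2321 > 0,  v_rel·d = -81 < 0  ⇒  outside

inside=no margin=2321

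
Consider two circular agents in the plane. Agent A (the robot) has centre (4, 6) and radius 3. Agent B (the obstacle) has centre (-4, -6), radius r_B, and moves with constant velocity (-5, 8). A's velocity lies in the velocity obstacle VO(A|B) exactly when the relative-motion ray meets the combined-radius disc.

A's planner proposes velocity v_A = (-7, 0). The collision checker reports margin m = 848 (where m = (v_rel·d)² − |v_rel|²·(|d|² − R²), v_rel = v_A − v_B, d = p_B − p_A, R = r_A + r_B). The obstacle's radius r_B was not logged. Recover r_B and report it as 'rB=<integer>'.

m = 848
d = (-8, -12);  v_rel = (-2, -8),  |v_rel|² = 68
v_rel×d = (-2)·(-12) − (-8)·(-8) = -40
since m = R²·68 − (-40)²:  R² = (1600 + 848) / 68 = 36
R = √36 = 6  ⇒  r_B = 6 − 3 = 3

rB=3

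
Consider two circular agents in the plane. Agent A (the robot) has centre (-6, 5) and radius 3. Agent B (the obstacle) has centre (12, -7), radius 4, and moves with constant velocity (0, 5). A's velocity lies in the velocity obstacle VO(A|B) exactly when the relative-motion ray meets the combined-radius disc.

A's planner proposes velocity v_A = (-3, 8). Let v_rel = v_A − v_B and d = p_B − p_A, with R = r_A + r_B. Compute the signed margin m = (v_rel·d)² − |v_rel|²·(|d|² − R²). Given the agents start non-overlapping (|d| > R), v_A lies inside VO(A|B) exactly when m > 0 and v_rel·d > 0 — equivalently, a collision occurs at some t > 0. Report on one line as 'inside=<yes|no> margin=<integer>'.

d = (18, -12),  |d|² = 468;  R = 3+4 = 7,  c = 468−7² = 419
v_rel = (-3, 3),  |v_rel|² = 18;  v_rel·d = (-3)·(18) + (3)·(-12) = -90
18·t² + 180·t + 419 = 0  ⇒  m = (-90)² − 18·419 = 558
m = 558 > 0,  v_rel·d = -90 < 0  ⇒  outside

inside=no margin=558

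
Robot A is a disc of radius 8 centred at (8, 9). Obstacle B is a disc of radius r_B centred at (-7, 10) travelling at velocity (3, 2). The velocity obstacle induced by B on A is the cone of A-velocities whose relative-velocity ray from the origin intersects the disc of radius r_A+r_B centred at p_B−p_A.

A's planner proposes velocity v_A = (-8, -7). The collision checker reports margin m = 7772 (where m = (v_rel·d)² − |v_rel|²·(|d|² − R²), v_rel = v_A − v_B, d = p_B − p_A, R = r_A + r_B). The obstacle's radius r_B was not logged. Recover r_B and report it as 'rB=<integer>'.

m = 7772
d = (-15, 1);  v_rel = (-11, -9),  |v_rel|² = 202
v_rel×d = (-11)·(1) − (-9)·(-15) = -146
since m = R²·202 − (-146)²:  R² = (21316 + 7772) / 202 = 144
R = √144 = 12  ⇒  r_B = 12 − 8 = 4

rB=4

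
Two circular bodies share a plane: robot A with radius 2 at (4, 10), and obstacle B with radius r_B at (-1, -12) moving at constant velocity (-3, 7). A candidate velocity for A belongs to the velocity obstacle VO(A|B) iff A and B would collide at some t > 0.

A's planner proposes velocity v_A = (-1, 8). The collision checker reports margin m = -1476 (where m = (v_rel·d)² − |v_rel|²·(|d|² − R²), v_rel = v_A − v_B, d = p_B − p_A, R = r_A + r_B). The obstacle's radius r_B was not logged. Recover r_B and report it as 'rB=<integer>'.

m = -1476
d = (-5, -22);  v_rel = (2, 1),  |v_rel|² = 5
v_rel×d = (2)·(-22) − (1)·(-5) = -39
since m = R²·5 − (-39)²:  R² = (1521 + -1476) / 5 = 9
R = √9 = 3  ⇒  r_B = 3 − 2 = 1

rB=1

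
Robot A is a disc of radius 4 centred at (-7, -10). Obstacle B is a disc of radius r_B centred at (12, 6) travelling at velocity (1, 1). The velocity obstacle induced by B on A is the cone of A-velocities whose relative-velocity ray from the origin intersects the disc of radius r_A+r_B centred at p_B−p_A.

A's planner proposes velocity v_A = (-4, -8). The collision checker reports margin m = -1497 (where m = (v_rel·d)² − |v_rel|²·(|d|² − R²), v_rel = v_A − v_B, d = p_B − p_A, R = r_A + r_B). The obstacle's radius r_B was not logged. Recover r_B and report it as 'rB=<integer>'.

m = -1497
d = (19, 16);  v_rel = (-5, -9),  |v_rel|² = 106
v_rel×d = (-5)·(16) − (-9)·(19) = 91
since m = R²·106 − 91²:  R² = (8281 + -1497) / 106 = 64
R = √64 = 8  ⇒  r_B = 8 − 4 = 4

rB=4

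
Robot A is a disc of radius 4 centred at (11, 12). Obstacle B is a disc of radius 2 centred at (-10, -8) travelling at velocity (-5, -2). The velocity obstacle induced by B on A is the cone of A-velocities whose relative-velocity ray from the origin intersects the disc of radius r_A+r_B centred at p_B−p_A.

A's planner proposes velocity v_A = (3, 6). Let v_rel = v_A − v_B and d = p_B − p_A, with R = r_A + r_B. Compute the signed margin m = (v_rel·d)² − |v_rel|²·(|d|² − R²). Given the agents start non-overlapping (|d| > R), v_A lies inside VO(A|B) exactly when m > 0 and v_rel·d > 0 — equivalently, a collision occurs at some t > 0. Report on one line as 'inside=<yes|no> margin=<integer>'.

d = (-21, -20),  |d|² = 841;  R = 4+2 = 6,  c = 841−6² = 805
v_rel = (8, 8),  |v_rel|² = 128;  v_rel·d = (8)·(-21) + (8)·(-20) = -328
128·t² + 656·t + 805 = 0  ⇒  m = (-328)² − 128·805 = 4544
m = 4544 > 0,  v_rel·d = -328 < 0  ⇒  outside

inside=no margin=4544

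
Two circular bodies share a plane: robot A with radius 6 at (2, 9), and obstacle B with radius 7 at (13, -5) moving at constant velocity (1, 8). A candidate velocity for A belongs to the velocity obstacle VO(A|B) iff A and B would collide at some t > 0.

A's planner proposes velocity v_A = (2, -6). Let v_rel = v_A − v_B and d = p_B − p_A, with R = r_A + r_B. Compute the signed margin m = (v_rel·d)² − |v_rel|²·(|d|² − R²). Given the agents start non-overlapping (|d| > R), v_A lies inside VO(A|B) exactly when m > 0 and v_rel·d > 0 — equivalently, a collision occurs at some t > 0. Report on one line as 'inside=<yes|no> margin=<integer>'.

d = (11, -14),  |d|² = 317;  R = 6+7 = 13,  c = 317−13² = 148
v_rel = (1, -14),  |v_rel|² = 197;  v_rel·d = (1)·(11) + (-14)·(-14) = 207
197·t² − 414·t + 148 = 0  ⇒  m = 207² − 197·148 = 13693
m = 13693 > 0,  v_rel·d = 207 > 0  ⇒  inside

inside=yes margin=13693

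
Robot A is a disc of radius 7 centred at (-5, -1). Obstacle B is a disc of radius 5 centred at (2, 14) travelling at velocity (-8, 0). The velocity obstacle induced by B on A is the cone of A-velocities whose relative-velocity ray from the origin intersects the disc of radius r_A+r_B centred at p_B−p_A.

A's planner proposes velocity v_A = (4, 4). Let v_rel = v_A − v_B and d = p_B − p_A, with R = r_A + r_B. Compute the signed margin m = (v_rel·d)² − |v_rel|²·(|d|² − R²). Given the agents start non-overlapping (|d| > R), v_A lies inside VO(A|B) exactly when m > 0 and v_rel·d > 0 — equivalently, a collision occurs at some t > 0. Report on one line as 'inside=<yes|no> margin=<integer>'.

d = (7, 15),  |d|² = 274;  R = 7+5 = 12,  c = 274−12² = 130
v_rel = (12, 4),  |v_rel|² = 160;  v_rel·d = (12)·(7) + (4)·(15) = 144
160·t² − 288·t + 130 = 0  ⇒  m = 144² − 160·130 = -64
m = -64 < 0,  v_rel·d = 144 > 0  ⇒  outside

inside=no margin=-64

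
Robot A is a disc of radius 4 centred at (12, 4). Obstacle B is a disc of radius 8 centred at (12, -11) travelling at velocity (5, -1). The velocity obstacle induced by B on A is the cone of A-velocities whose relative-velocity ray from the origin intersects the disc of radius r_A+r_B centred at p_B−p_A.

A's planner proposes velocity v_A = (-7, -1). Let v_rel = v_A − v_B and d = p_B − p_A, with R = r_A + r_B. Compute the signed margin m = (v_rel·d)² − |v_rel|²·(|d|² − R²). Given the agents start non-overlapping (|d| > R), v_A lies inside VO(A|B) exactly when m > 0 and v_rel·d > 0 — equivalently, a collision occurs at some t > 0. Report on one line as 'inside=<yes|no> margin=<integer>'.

d = (0, -15),  |d|² = 225;  R = 4+8 = 12,  c = 225−12² = 81
v_rel = (-12, 0),  |v_rel|² = 144;  v_rel·d = (-12)·(0) + (0)·(-15) = 0
144·t² − 0·t + 81 = 0  ⇒  m = 0² − 144·81 = -11664
m = -11664 < 0,  v_rel·d = 0 = 0  ⇒  outside

inside=no margin=-11664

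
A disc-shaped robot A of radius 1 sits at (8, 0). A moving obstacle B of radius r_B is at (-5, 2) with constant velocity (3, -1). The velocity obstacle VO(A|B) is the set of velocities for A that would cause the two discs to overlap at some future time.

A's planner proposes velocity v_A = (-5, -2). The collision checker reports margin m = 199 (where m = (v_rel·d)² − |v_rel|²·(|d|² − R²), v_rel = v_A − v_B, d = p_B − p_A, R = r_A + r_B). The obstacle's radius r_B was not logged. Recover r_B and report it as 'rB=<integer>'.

m = 199
d = (-13, 2);  v_rel = (-8, -1),  |v_rel|² = 65
v_rel×d = (-8)·(2) − (-1)·(-13) = -29
since m = R²·65 − (-29)²:  R² = (841 + 199) / 65 = 16
R = √16 = 4  ⇒  r_B = 4 − 1 = 3

rB=3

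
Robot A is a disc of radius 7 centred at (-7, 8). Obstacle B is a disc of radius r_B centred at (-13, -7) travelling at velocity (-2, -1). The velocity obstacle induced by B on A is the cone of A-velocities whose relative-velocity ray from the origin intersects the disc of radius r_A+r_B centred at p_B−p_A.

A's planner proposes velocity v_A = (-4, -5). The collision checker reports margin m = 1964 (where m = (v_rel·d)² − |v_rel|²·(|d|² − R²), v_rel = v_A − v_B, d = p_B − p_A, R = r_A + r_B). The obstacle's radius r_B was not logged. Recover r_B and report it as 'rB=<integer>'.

m = 1964
d = (-6, -15);  v_rel = (-2, -4),  |v_rel|² = 20
v_rel×d = (-2)·(-15) − (-4)·(-6) = 6
since m = R²·20 − 6²:  R² = (36 + 1964) / 20 = 100
R = √100 = 10  ⇒  r_B = 10 − 7 = 3

rB=3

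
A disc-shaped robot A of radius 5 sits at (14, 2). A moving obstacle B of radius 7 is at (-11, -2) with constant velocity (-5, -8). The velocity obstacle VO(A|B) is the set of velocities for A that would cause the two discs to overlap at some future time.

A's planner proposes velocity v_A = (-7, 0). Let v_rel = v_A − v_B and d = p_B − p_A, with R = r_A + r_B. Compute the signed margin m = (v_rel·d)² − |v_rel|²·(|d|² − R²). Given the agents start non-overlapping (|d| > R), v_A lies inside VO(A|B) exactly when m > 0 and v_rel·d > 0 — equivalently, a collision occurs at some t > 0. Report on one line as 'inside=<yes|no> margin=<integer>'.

d = (-25, -4),  |d|² = 641;  R = 5+7 = 12,  c = 641−12² = 497
v_rel = (-2, 8),  |v_rel|² = 68;  v_rel·d = (-2)·(-25) + (8)·(-4) = 18
68·t² − 36·t + 497 = 0  ⇒  m = 18² − 68·497 = -33472
m = -33472 < 0,  v_rel·d = 18 > 0  ⇒  outside

inside=no margin=-33472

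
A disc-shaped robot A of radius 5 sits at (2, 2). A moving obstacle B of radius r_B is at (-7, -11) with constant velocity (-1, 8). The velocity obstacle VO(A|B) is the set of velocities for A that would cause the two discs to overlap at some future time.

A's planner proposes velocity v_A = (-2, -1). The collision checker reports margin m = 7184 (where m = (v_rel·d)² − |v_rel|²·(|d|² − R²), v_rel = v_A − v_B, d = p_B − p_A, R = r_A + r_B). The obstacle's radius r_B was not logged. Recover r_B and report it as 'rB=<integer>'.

m = 7184
d = (-9, -13);  v_rel = (-1, -9),  |v_rel|² = 82
v_rel×d = (-1)·(-13) − (-9)·(-9) = -68
since m = R²·82 − (-68)²:  R² = (4624 + 7184) / 82 = 144
R = √144 = 12  ⇒  r_B = 12 − 5 = 7

rB=7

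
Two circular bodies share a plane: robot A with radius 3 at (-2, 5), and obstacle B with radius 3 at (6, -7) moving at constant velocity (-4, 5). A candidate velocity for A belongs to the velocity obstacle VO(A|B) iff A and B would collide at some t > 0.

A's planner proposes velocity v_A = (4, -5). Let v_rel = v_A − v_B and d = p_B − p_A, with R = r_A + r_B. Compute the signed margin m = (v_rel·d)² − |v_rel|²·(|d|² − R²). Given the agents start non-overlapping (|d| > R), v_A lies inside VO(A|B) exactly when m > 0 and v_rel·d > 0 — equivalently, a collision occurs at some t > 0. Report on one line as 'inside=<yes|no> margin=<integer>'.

d = (8, -12),  |d|² = 208;  R = 3+3 = 6,  c = 208−6² = 172
v_rel = (8, -10),  |v_rel|² = 164;  v_rel·d = (8)·(8) + (-10)·(-12) = 184
164·t² − 368·t + 172 = 0  ⇒  m = 184² − 164·172 = 5648
m = 5648 > 0,  v_rel·d = 184 > 0  ⇒  inside

inside=yes margin=5648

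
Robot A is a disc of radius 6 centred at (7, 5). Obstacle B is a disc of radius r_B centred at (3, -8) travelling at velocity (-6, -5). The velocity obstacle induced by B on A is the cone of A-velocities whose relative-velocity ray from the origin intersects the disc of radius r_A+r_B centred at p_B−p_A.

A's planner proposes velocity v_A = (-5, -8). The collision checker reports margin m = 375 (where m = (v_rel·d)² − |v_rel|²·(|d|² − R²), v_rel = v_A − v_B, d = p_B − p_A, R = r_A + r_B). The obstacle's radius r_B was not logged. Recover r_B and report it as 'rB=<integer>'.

m = 375
d = (-4, -13);  v_rel = (1, -3),  |v_rel|² = 10
v_rel×d = (1)·(-13) − (-3)·(-4) = -25
since m = R²·10 − (-25)²:  R² = (625 + 375) / 10 = 100
R = √100 = 10  ⇒  r_B = 10 − 6 = 4

rB=4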